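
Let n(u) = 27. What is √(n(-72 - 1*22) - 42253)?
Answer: I*√42226 ≈ 205.49*I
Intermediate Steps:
√(n(-72 - 1*22) - 42253) = √(27 - 42253) = √(-42226) = I*√42226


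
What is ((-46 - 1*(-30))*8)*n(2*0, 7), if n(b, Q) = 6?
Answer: -768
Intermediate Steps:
((-46 - 1*(-30))*8)*n(2*0, 7) = ((-46 - 1*(-30))*8)*6 = ((-46 + 30)*8)*6 = -16*8*6 = -128*6 = -768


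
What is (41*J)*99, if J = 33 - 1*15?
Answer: 73062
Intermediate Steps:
J = 18 (J = 33 - 15 = 18)
(41*J)*99 = (41*18)*99 = 738*99 = 73062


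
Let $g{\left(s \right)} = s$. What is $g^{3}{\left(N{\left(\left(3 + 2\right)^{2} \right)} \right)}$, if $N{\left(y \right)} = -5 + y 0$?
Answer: $-125$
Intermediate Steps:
$N{\left(y \right)} = -5$ ($N{\left(y \right)} = -5 + 0 = -5$)
$g^{3}{\left(N{\left(\left(3 + 2\right)^{2} \right)} \right)} = \left(-5\right)^{3} = -125$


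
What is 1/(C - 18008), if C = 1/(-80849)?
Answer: -80849/1455928793 ≈ -5.5531e-5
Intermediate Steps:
C = -1/80849 ≈ -1.2369e-5
1/(C - 18008) = 1/(-1/80849 - 18008) = 1/(-1455928793/80849) = -80849/1455928793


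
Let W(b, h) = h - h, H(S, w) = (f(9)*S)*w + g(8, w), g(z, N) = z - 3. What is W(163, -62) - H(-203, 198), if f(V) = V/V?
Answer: 40189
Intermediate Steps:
f(V) = 1
g(z, N) = -3 + z
H(S, w) = 5 + S*w (H(S, w) = (1*S)*w + (-3 + 8) = S*w + 5 = 5 + S*w)
W(b, h) = 0
W(163, -62) - H(-203, 198) = 0 - (5 - 203*198) = 0 - (5 - 40194) = 0 - 1*(-40189) = 0 + 40189 = 40189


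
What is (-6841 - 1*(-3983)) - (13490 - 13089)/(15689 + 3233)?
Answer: -54079477/18922 ≈ -2858.0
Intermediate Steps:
(-6841 - 1*(-3983)) - (13490 - 13089)/(15689 + 3233) = (-6841 + 3983) - 401/18922 = -2858 - 401/18922 = -54079477/18922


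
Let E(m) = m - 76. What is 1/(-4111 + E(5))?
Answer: -1/4182 ≈ -0.00023912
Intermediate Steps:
E(m) = -76 + m
1/(-4111 + E(5)) = 1/(-4111 + (-76 + 5)) = 1/(-4111 - 71) = 1/(-4182) = -1/4182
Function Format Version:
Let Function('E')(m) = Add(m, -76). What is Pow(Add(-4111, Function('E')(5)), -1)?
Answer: Rational(-1, 4182) ≈ -0.00023912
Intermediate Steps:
Function('E')(m) = Add(-76, m)
Pow(Add(-4111, Function('E')(5)), -1) = Pow(Add(-4111, Add(-76, 5)), -1) = Pow(Add(-4111, -71), -1) = Pow(-4182, -1) = Rational(-1, 4182)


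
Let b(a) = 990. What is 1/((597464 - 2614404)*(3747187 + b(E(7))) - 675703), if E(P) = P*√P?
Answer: -1/7559848794083 ≈ -1.3228e-13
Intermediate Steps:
E(P) = P^(3/2)
1/((597464 - 2614404)*(3747187 + b(E(7))) - 675703) = 1/((597464 - 2614404)*(3747187 + 990) - 675703) = 1/(-2016940*3748177 - 675703) = 1/(-7559848118380 - 675703) = 1/(-7559848794083) = -1/7559848794083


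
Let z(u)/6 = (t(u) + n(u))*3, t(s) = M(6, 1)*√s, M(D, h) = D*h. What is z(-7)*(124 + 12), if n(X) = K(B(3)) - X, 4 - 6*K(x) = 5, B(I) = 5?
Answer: 16728 + 14688*I*√7 ≈ 16728.0 + 38861.0*I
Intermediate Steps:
t(s) = 6*√s (t(s) = (6*1)*√s = 6*√s)
K(x) = -⅙ (K(x) = ⅔ - ⅙*5 = ⅔ - ⅚ = -⅙)
n(X) = -⅙ - X
z(u) = -3 - 18*u + 108*√u (z(u) = 6*((6*√u + (-⅙ - u))*3) = 6*((-⅙ - u + 6*√u)*3) = 6*(-½ - 3*u + 18*√u) = -3 - 18*u + 108*√u)
z(-7)*(124 + 12) = (-3 - 18*(-7) + 108*√(-7))*(124 + 12) = (-3 + 126 + 108*(I*√7))*136 = (-3 + 126 + 108*I*√7)*136 = (123 + 108*I*√7)*136 = 16728 + 14688*I*√7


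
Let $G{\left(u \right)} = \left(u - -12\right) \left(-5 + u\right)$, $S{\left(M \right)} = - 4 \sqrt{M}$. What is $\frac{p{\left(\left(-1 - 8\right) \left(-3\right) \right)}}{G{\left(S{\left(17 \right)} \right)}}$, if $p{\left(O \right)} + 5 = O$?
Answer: $\frac{583}{3952} + \frac{77 \sqrt{17}}{3952} \approx 0.22785$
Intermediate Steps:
$p{\left(O \right)} = -5 + O$
$G{\left(u \right)} = \left(-5 + u\right) \left(12 + u\right)$ ($G{\left(u \right)} = \left(u + 12\right) \left(-5 + u\right) = \left(12 + u\right) \left(-5 + u\right) = \left(-5 + u\right) \left(12 + u\right)$)
$\frac{p{\left(\left(-1 - 8\right) \left(-3\right) \right)}}{G{\left(S{\left(17 \right)} \right)}} = \frac{-5 + \left(-1 - 8\right) \left(-3\right)}{-60 + \left(- 4 \sqrt{17}\right)^{2} + 7 \left(- 4 \sqrt{17}\right)} = \frac{-5 - -27}{-60 + 272 - 28 \sqrt{17}} = \frac{-5 + 27}{212 - 28 \sqrt{17}} = \frac{22}{212 - 28 \sqrt{17}}$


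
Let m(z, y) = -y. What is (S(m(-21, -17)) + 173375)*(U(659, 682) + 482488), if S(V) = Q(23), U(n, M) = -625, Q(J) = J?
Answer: 83554080474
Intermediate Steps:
S(V) = 23
(S(m(-21, -17)) + 173375)*(U(659, 682) + 482488) = (23 + 173375)*(-625 + 482488) = 173398*481863 = 83554080474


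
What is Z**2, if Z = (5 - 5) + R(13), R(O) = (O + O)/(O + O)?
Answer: 1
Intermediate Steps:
R(O) = 1 (R(O) = (2*O)/((2*O)) = (2*O)*(1/(2*O)) = 1)
Z = 1 (Z = (5 - 5) + 1 = 0 + 1 = 1)
Z**2 = 1**2 = 1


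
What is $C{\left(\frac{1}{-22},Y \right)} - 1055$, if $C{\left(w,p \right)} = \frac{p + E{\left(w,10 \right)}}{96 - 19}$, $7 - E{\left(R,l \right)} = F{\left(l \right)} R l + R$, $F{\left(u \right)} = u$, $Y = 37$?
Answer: $- \frac{1786101}{1694} \approx -1054.4$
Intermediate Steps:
$E{\left(R,l \right)} = 7 - R - R l^{2}$ ($E{\left(R,l \right)} = 7 - \left(l R l + R\right) = 7 - \left(R l l + R\right) = 7 - \left(R l^{2} + R\right) = 7 - \left(R + R l^{2}\right) = 7 - R - R l^{2}$)
$C{\left(w,p \right)} = \frac{1}{11} - \frac{101 w}{77} + \frac{p}{77}$ ($C{\left(w,p \right)} = \frac{p - \left(-7 + w + w 10^{2}\right)}{96 - 19} = \frac{p - \left(-7 + w + w 100\right)}{77} = \left(p - \left(-7 + 101 w\right)\right) \frac{1}{77} = \left(7 + p - 101 w\right) \frac{1}{77} = \frac{1}{11} - \frac{101 w}{77} + \frac{p}{77}$)
$C{\left(\frac{1}{-22},Y \right)} - 1055 = \left(\frac{1}{11} - \frac{101}{77 \left(-22\right)} + \frac{1}{77} \cdot 37\right) - 1055 = \left(\frac{1}{11} - - \frac{101}{1694} + \frac{37}{77}\right) + \left(-18661 + 17606\right) = \left(\frac{1}{11} + \frac{101}{1694} + \frac{37}{77}\right) - 1055 = \frac{1069}{1694} - 1055 = - \frac{1786101}{1694}$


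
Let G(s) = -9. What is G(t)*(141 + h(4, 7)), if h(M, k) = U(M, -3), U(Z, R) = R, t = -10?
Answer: -1242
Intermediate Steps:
h(M, k) = -3
G(t)*(141 + h(4, 7)) = -9*(141 - 3) = -9*138 = -1242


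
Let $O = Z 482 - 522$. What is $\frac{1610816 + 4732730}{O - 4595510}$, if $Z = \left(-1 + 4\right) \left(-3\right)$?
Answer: $- \frac{3171773}{2300185} \approx -1.3789$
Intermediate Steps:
$Z = -9$ ($Z = 3 \left(-3\right) = -9$)
$O = -4860$ ($O = \left(-9\right) 482 - 522 = -4338 - 522 = -4860$)
$\frac{1610816 + 4732730}{O - 4595510} = \frac{1610816 + 4732730}{-4860 - 4595510} = \frac{6343546}{-4600370} = 6343546 \left(- \frac{1}{4600370}\right) = - \frac{3171773}{2300185}$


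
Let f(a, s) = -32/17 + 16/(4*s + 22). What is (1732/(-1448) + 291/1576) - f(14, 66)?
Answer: 565112917/693457336 ≈ 0.81492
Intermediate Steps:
f(a, s) = -32/17 + 16/(22 + 4*s) (f(a, s) = -32*1/17 + 16/(22 + 4*s) = -32/17 + 16/(22 + 4*s))
(1732/(-1448) + 291/1576) - f(14, 66) = (1732/(-1448) + 291/1576) - 8*(-27 - 8*66)/(17*(11 + 2*66)) = (1732*(-1/1448) + 291*(1/1576)) - 8*(-27 - 528)/(17*(11 + 132)) = (-433/362 + 291/1576) - 8*(-555)/(17*143) = -288533/285256 - 8*(-555)/(17*143) = -288533/285256 - 1*(-4440/2431) = -288533/285256 + 4440/2431 = 565112917/693457336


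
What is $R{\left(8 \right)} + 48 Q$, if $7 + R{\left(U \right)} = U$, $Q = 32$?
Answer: $1537$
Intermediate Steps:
$R{\left(U \right)} = -7 + U$
$R{\left(8 \right)} + 48 Q = \left(-7 + 8\right) + 48 \cdot 32 = 1 + 1536 = 1537$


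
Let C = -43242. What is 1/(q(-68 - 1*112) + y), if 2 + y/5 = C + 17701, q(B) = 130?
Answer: -1/127585 ≈ -7.8379e-6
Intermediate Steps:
y = -127715 (y = -10 + 5*(-43242 + 17701) = -10 + 5*(-25541) = -10 - 127705 = -127715)
1/(q(-68 - 1*112) + y) = 1/(130 - 127715) = 1/(-127585) = -1/127585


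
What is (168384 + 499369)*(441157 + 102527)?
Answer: 363046622052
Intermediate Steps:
(168384 + 499369)*(441157 + 102527) = 667753*543684 = 363046622052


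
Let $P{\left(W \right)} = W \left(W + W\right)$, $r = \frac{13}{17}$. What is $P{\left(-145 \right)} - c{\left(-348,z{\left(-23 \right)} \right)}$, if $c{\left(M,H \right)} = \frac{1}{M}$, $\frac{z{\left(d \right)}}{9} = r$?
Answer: $\frac{14633401}{348} \approx 42050.0$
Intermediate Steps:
$r = \frac{13}{17}$ ($r = 13 \cdot \frac{1}{17} = \frac{13}{17} \approx 0.76471$)
$z{\left(d \right)} = \frac{117}{17}$ ($z{\left(d \right)} = 9 \cdot \frac{13}{17} = \frac{117}{17}$)
$P{\left(W \right)} = 2 W^{2}$ ($P{\left(W \right)} = W 2 W = 2 W^{2}$)
$P{\left(-145 \right)} - c{\left(-348,z{\left(-23 \right)} \right)} = 2 \left(-145\right)^{2} - \frac{1}{-348} = 2 \cdot 21025 - - \frac{1}{348} = 42050 + \frac{1}{348} = \frac{14633401}{348}$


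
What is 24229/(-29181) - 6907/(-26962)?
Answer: -451709131/786778122 ≈ -0.57413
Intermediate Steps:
24229/(-29181) - 6907/(-26962) = 24229*(-1/29181) - 6907*(-1/26962) = -24229/29181 + 6907/26962 = -451709131/786778122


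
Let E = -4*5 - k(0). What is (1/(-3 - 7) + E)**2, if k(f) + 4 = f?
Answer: 25921/100 ≈ 259.21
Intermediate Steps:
k(f) = -4 + f
E = -16 (E = -4*5 - (-4 + 0) = -20 - 1*(-4) = -20 + 4 = -16)
(1/(-3 - 7) + E)**2 = (1/(-3 - 7) - 16)**2 = (1/(-10) - 16)**2 = (-1/10 - 16)**2 = (-161/10)**2 = 25921/100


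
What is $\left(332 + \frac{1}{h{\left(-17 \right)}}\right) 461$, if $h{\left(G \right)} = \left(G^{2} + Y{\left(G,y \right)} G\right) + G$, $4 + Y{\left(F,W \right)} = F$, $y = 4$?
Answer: $\frac{96270169}{629} \approx 1.5305 \cdot 10^{5}$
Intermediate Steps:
$Y{\left(F,W \right)} = -4 + F$
$h{\left(G \right)} = G + G^{2} + G \left(-4 + G\right)$ ($h{\left(G \right)} = \left(G^{2} + \left(-4 + G\right) G\right) + G = \left(G^{2} + G \left(-4 + G\right)\right) + G = G + G^{2} + G \left(-4 + G\right)$)
$\left(332 + \frac{1}{h{\left(-17 \right)}}\right) 461 = \left(332 + \frac{1}{\left(-17\right) \left(-3 + 2 \left(-17\right)\right)}\right) 461 = \left(332 + \frac{1}{\left(-17\right) \left(-3 - 34\right)}\right) 461 = \left(332 + \frac{1}{\left(-17\right) \left(-37\right)}\right) 461 = \left(332 + \frac{1}{629}\right) 461 = \frac{208829}{629} \cdot 461 = \frac{96270169}{629}$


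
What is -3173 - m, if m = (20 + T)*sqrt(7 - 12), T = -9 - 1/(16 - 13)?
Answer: -3173 - 32*I*sqrt(5)/3 ≈ -3173.0 - 23.851*I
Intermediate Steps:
T = -28/3 (T = -9 - 1/3 = -28/3 ≈ -9.3333)
m = 32*I*sqrt(5)/3 (m = (20 - 28/3)*sqrt(7 - 12) = 32*sqrt(-5)/3 = 32*(I*sqrt(5))/3 = 32*I*sqrt(5)/3 ≈ 23.851*I)
-3173 - m = -3173 - 32*I*sqrt(5)/3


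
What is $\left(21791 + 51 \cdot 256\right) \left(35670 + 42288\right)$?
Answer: $2716602426$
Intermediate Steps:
$\left(21791 + 51 \cdot 256\right) \left(35670 + 42288\right) = \left(21791 + 13056\right) 77958 = 34847 \cdot 77958 = 2716602426$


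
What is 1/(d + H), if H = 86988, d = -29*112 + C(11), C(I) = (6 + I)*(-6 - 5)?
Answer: 1/83553 ≈ 1.1968e-5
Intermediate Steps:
C(I) = -66 - 11*I (C(I) = (6 + I)*(-11) = -66 - 11*I)
d = -3435 (d = -29*112 + (-66 - 11*11) = -3248 + (-66 - 121) = -3248 - 187 = -3435)
1/(d + H) = 1/(-3435 + 86988) = 1/83553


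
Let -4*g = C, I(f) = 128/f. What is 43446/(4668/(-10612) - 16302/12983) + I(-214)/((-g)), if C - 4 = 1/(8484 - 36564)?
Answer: -5994983520855642014/233954459284937 ≈ -25625.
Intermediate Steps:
C = 112319/28080 (C = 4 + 1/(8484 - 36564) = 4 + 1/(-28080) = 4 - 1/28080 = 112319/28080 ≈ 4.0000)
g = -112319/112320 (g = -1/4*112319/28080 = -112319/112320 ≈ -0.99999)
43446/(4668/(-10612) - 16302/12983) + I(-214)/((-g)) = 43446/(4668/(-10612) - 16302/12983) + (128/(-214))/((-1*(-112319/112320))) = 43446/(4668*(-1/10612) - 16302*1/12983) + (128*(-1/214))/(112319/112320) = 43446/(-1167/2653 - 16302/12983) - 64/107*112320/112319 = 43446/(-58400367/34443899) - 7188480/12018133 = 43446*(-34443899/58400367) - 7188480/12018133 = -498816545318/19466789 - 7188480/12018133 = -5994983520855642014/233954459284937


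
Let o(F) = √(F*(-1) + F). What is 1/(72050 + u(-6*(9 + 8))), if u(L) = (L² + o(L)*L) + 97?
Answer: 1/82551 ≈ 1.2114e-5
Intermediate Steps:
o(F) = 0 (o(F) = √(-F + F) = √0 = 0)
u(L) = 97 + L² (u(L) = (L² + 0*L) + 97 = (L² + 0) + 97 = L² + 97 = 97 + L²)
1/(72050 + u(-6*(9 + 8))) = 1/(72050 + (97 + (-6*(9 + 8))²)) = 1/(72050 + (97 + (-6*17)²)) = 1/(72050 + (97 + (-102)²)) = 1/(72050 + (97 + 10404)) = 1/(72050 + 10501) = 1/82551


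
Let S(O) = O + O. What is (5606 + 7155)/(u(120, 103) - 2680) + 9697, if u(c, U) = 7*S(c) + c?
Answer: 8520599/880 ≈ 9682.5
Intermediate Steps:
S(O) = 2*O
u(c, U) = 15*c (u(c, U) = 7*(2*c) + c = 14*c + c = 15*c)
(5606 + 7155)/(u(120, 103) - 2680) + 9697 = (5606 + 7155)/(15*120 - 2680) + 9697 = 12761/(1800 - 2680) + 9697 = 12761/(-880) + 9697 = 12761*(-1/880) + 9697 = -12761/880 + 9697 = 8520599/880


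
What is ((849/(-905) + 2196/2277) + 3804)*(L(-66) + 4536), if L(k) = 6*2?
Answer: 3961257439884/228965 ≈ 1.7301e+7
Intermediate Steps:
L(k) = 12
((849/(-905) + 2196/2277) + 3804)*(L(-66) + 4536) = ((849/(-905) + 2196/2277) + 3804)*(12 + 4536) = ((849*(-1/905) + 2196*(1/2277)) + 3804)*4548 = ((-849/905 + 244/253) + 3804)*4548 = (6023/228965 + 3804)*4548 = (870988883/228965)*4548 = 3961257439884/228965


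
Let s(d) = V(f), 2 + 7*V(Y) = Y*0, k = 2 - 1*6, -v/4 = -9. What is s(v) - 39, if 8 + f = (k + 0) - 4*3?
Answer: -275/7 ≈ -39.286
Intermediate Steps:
v = 36 (v = -4*(-9) = 36)
k = -4 (k = 2 - 6 = -4)
f = -24 (f = -8 + ((-4 + 0) - 4*3) = -8 + (-4 - 12) = -8 - 16 = -24)
V(Y) = -2/7 (V(Y) = -2/7 + (Y*0)/7 = -2/7 + (⅐)*0 = -2/7 + 0 = -2/7)
s(d) = -2/7
s(v) - 39 = -2/7 - 39 = -275/7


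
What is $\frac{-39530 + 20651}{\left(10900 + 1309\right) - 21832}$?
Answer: $\frac{18879}{9623} \approx 1.9619$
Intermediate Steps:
$\frac{-39530 + 20651}{\left(10900 + 1309\right) - 21832} = - \frac{18879}{12209 - 21832} = - \frac{18879}{-9623} = \left(-18879\right) \left(- \frac{1}{9623}\right) = \frac{18879}{9623}$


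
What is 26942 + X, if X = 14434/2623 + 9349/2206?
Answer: 155951882227/5786338 ≈ 26952.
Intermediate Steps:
X = 56363831/5786338 (X = 14434*(1/2623) + 9349*(1/2206) = 14434/2623 + 9349/2206 = 56363831/5786338 ≈ 9.7408)
26942 + X = 26942 + 56363831/5786338 = 155951882227/5786338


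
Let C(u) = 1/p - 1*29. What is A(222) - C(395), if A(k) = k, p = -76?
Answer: 19077/76 ≈ 251.01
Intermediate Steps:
C(u) = -2205/76 (C(u) = 1/(-76) - 1*29 = -1/76 - 29 = -2205/76)
A(222) - C(395) = 222 - 1*(-2205/76) = 222 + 2205/76 = 19077/76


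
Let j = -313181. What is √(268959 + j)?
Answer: I*√44222 ≈ 210.29*I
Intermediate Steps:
√(268959 + j) = √(268959 - 313181) = √(-44222) = I*√44222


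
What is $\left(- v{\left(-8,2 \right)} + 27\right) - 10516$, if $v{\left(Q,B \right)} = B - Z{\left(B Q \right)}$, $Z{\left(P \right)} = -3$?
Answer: $-10494$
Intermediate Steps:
$v{\left(Q,B \right)} = 3 + B$ ($v{\left(Q,B \right)} = B - -3 = B + 3 = 3 + B$)
$\left(- v{\left(-8,2 \right)} + 27\right) - 10516 = \left(- (3 + 2) + 27\right) - 10516 = \left(\left(-1\right) 5 + 27\right) - 10516 = \left(-5 + 27\right) - 10516 = 22 - 10516 = -10494$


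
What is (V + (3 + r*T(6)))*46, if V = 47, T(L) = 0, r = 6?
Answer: 2300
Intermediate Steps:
(V + (3 + r*T(6)))*46 = (47 + (3 + 6*0))*46 = (47 + (3 + 0))*46 = (47 + 3)*46 = 50*46 = 2300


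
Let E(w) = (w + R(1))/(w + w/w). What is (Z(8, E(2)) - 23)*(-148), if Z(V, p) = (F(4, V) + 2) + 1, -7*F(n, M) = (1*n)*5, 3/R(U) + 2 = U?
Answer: 23680/7 ≈ 3382.9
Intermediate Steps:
R(U) = 3/(-2 + U)
F(n, M) = -5*n/7 (F(n, M) = -1*n*5/7 = -n*5/7 = -5*n/7)
E(w) = (-3 + w)/(1 + w) (E(w) = (w + 3/(-2 + 1))/(w + w/w) = (w + 3/(-1))/(w + 1) = (w + 3*(-1))/(1 + w) = (w - 3)/(1 + w) = (-3 + w)/(1 + w))
Z(V, p) = ⅐ (Z(V, p) = (-5/7*4 + 2) + 1 = (-20/7 + 2) + 1 = -6/7 + 1 = ⅐)
(Z(8, E(2)) - 23)*(-148) = (⅐ - 23)*(-148) = -160/7*(-148) = 23680/7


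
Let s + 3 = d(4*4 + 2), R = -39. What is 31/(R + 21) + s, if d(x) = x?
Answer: 239/18 ≈ 13.278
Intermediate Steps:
s = 15 (s = -3 + (4*4 + 2) = -3 + (16 + 2) = -3 + 18 = 15)
31/(R + 21) + s = 31/(-39 + 21) + 15 = 31/(-18) + 15 = -1/18*31 + 15 = -31/18 + 15 = 239/18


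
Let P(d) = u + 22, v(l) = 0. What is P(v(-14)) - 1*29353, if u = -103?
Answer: -29434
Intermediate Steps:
P(d) = -81 (P(d) = -103 + 22 = -81)
P(v(-14)) - 1*29353 = -81 - 1*29353 = -81 - 29353 = -29434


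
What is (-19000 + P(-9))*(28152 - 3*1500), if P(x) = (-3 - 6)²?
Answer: -447472188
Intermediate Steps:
P(x) = 81 (P(x) = (-9)² = 81)
(-19000 + P(-9))*(28152 - 3*1500) = (-19000 + 81)*(28152 - 3*1500) = -18919*(28152 - 4500) = -18919*23652 = -447472188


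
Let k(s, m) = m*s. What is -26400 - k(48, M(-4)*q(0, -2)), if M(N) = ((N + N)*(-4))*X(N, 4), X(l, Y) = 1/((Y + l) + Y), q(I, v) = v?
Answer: -25632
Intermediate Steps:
X(l, Y) = 1/(l + 2*Y)
M(N) = -8*N/(8 + N) (M(N) = ((N + N)*(-4))/(N + 2*4) = ((2*N)*(-4))/(N + 8) = (-8*N)/(8 + N) = -8*N/(8 + N))
-26400 - k(48, M(-4)*q(0, -2)) = -26400 - -8*(-4)/(8 - 4)*(-2)*48 = -26400 - -8*(-4)/4*(-2)*48 = -26400 - -8*(-4)*¼*(-2)*48 = -26400 - 8*(-2)*48 = -26400 - (-16)*48 = -26400 - 1*(-768) = -26400 + 768 = -25632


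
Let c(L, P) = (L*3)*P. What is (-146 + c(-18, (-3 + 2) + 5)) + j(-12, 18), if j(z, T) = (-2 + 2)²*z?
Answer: -362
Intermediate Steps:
j(z, T) = 0 (j(z, T) = 0²*z = 0*z = 0)
c(L, P) = 3*L*P (c(L, P) = (3*L)*P = 3*L*P)
(-146 + c(-18, (-3 + 2) + 5)) + j(-12, 18) = (-146 + 3*(-18)*((-3 + 2) + 5)) + 0 = (-146 + 3*(-18)*(-1 + 5)) + 0 = (-146 + 3*(-18)*4) + 0 = (-146 - 216) + 0 = -362 + 0 = -362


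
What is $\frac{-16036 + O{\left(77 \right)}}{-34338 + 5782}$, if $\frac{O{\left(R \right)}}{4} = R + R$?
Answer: $\frac{3855}{7139} \approx 0.53999$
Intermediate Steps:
$O{\left(R \right)} = 8 R$ ($O{\left(R \right)} = 4 \left(R + R\right) = 4 \cdot 2 R = 8 R$)
$\frac{-16036 + O{\left(77 \right)}}{-34338 + 5782} = \frac{-16036 + 8 \cdot 77}{-34338 + 5782} = \frac{-16036 + 616}{-28556} = \left(-15420\right) \left(- \frac{1}{28556}\right) = \frac{3855}{7139}$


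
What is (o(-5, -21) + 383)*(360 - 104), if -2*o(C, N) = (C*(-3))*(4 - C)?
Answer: 80768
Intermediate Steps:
o(C, N) = 3*C*(4 - C)/2 (o(C, N) = -C*(-3)*(4 - C)/2 = -(-3*C)*(4 - C)/2 = -(-3)*C*(4 - C)/2 = 3*C*(4 - C)/2)
(o(-5, -21) + 383)*(360 - 104) = ((3/2)*(-5)*(4 - 1*(-5)) + 383)*(360 - 104) = ((3/2)*(-5)*(4 + 5) + 383)*256 = ((3/2)*(-5)*9 + 383)*256 = (-135/2 + 383)*256 = (631/2)*256 = 80768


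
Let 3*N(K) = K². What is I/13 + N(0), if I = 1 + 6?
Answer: 7/13 ≈ 0.53846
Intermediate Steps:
I = 7
N(K) = K²/3
I/13 + N(0) = 7/13 + (⅓)*0² = 7*(1/13) + (⅓)*0 = 7/13 + 0 = 7/13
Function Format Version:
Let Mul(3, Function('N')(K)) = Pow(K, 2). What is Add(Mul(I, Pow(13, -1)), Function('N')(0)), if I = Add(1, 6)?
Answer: Rational(7, 13) ≈ 0.53846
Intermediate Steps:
I = 7
Function('N')(K) = Mul(Rational(1, 3), Pow(K, 2))
Add(Mul(I, Pow(13, -1)), Function('N')(0)) = Add(Mul(7, Pow(13, -1)), Mul(Rational(1, 3), Pow(0, 2))) = Add(Mul(7, Rational(1, 13)), Mul(Rational(1, 3), 0)) = Add(Rational(7, 13), 0) = Rational(7, 13)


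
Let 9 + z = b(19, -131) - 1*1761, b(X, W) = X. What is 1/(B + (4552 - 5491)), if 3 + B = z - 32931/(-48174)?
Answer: -16058/43233217 ≈ -0.00037143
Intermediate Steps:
z = -1751 (z = -9 + (19 - 1*1761) = -9 + (19 - 1761) = -9 - 1742 = -1751)
B = -28154755/16058 (B = -3 + (-1751 - 32931/(-48174)) = -3 + (-1751 - 32931*(-1)/48174) = -3 + (-1751 - 1*(-10977/16058)) = -3 + (-1751 + 10977/16058) = -3 - 28106581/16058 = -28154755/16058 ≈ -1753.3)
1/(B + (4552 - 5491)) = 1/(-28154755/16058 + (4552 - 5491)) = 1/(-28154755/16058 - 939) = 1/(-43233217/16058) = -16058/43233217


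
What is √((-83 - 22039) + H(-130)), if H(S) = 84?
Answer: I*√22038 ≈ 148.45*I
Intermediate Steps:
√((-83 - 22039) + H(-130)) = √((-83 - 22039) + 84) = √(-22122 + 84) = √(-22038) = I*√22038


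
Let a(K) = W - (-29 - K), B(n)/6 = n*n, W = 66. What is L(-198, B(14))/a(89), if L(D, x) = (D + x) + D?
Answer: 195/46 ≈ 4.2391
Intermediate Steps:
B(n) = 6*n² (B(n) = 6*(n*n) = 6*n²)
a(K) = 95 + K (a(K) = 66 - (-29 - K) = 66 + (29 + K) = 95 + K)
L(D, x) = x + 2*D
L(-198, B(14))/a(89) = (6*14² + 2*(-198))/(95 + 89) = (6*196 - 396)/184 = (1176 - 396)*(1/184) = 780*(1/184) = 195/46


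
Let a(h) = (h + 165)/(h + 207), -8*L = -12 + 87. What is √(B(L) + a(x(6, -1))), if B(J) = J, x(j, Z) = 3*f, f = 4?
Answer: I*√730438/292 ≈ 2.9269*I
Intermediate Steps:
x(j, Z) = 12 (x(j, Z) = 3*4 = 12)
L = -75/8 (L = -(-12 + 87)/8 = -⅛*75 = -75/8 ≈ -9.3750)
a(h) = (165 + h)/(207 + h)
√(B(L) + a(x(6, -1))) = √(-75/8 + (165 + 12)/(207 + 12)) = √(-75/8 + 177/219) = √(-75/8 + (1/219)*177) = √(-75/8 + 59/73) = √(-5003/584) = I*√730438/292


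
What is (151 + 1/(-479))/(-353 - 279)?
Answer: -9041/37841 ≈ -0.23892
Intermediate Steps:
(151 + 1/(-479))/(-353 - 279) = (151 - 1/479)/(-632) = (72328/479)*(-1/632) = -9041/37841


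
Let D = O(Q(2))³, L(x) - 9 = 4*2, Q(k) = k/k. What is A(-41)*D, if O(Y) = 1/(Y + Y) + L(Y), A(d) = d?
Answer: -1757875/8 ≈ -2.1973e+5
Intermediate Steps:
Q(k) = 1
L(x) = 17 (L(x) = 9 + 4*2 = 9 + 8 = 17)
O(Y) = 17 + 1/(2*Y) (O(Y) = 1/(Y + Y) + 17 = 1/(2*Y) + 17 = 17 + 1/(2*Y))
D = 42875/8 (D = (17 + (½)/1)³ = (17 + (½)*1)³ = (17 + ½)³ = (35/2)³ = 42875/8 ≈ 5359.4)
A(-41)*D = -41*42875/8 = -1757875/8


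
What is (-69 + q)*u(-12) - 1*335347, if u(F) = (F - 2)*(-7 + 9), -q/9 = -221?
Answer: -389107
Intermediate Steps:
q = 1989 (q = -9*(-221) = 1989)
u(F) = -4 + 2*F (u(F) = (-2 + F)*2 = -4 + 2*F)
(-69 + q)*u(-12) - 1*335347 = (-69 + 1989)*(-4 + 2*(-12)) - 1*335347 = 1920*(-4 - 24) - 335347 = 1920*(-28) - 335347 = -53760 - 335347 = -389107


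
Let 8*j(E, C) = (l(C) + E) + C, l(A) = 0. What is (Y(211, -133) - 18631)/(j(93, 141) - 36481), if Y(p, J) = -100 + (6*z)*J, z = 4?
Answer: 87692/145807 ≈ 0.60143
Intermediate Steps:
j(E, C) = C/8 + E/8 (j(E, C) = ((0 + E) + C)/8 = (E + C)/8 = (C + E)/8 = C/8 + E/8)
Y(p, J) = -100 + 24*J (Y(p, J) = -100 + (6*4)*J = -100 + 24*J)
(Y(211, -133) - 18631)/(j(93, 141) - 36481) = ((-100 + 24*(-133)) - 18631)/(((1/8)*141 + (1/8)*93) - 36481) = ((-100 - 3192) - 18631)/((141/8 + 93/8) - 36481) = (-3292 - 18631)/(117/4 - 36481) = -21923/(-145807/4) = -21923*(-4/145807) = 87692/145807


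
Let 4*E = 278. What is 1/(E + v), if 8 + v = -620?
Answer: -2/1117 ≈ -0.0017905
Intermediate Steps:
E = 139/2 (E = (1/4)*278 = 139/2 ≈ 69.500)
v = -628 (v = -8 - 620 = -628)
1/(E + v) = 1/(139/2 - 628) = 1/(-1117/2) = -2/1117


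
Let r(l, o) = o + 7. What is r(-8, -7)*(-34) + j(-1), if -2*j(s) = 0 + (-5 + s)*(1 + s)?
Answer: 0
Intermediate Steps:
r(l, o) = 7 + o
j(s) = -(1 + s)*(-5 + s)/2 (j(s) = -(0 + (-5 + s)*(1 + s))/2 = -(0 + (1 + s)*(-5 + s))/2 = -(1 + s)*(-5 + s)/2)
r(-8, -7)*(-34) + j(-1) = (7 - 7)*(-34) + (5/2 + 2*(-1) - ½*(-1)²) = 0*(-34) + (5/2 - 2 - ½*1) = 0 + (5/2 - 2 - ½) = 0 + 0 = 0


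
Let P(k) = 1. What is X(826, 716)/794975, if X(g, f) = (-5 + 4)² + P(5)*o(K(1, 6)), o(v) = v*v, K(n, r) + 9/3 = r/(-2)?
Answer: 37/794975 ≈ 4.6542e-5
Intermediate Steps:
K(n, r) = -3 - r/2 (K(n, r) = -3 + r/(-2) = -3 + r*(-½) = -3 - r/2)
o(v) = v²
X(g, f) = 37 (X(g, f) = (-5 + 4)² + 1*(-3 - ½*6)² = (-1)² + 1*(-3 - 3)² = 1 + 1*(-6)² = 1 + 1*36 = 1 + 36 = 37)
X(826, 716)/794975 = 37/794975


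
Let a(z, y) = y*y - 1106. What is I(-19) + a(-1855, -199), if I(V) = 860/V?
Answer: 730545/19 ≈ 38450.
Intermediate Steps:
a(z, y) = -1106 + y**2 (a(z, y) = y**2 - 1106 = -1106 + y**2)
I(-19) + a(-1855, -199) = 860/(-19) + (-1106 + (-199)**2) = 860*(-1/19) + (-1106 + 39601) = -860/19 + 38495 = 730545/19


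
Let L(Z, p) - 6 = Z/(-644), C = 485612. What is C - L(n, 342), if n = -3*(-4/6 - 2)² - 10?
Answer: 469095349/966 ≈ 4.8561e+5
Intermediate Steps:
n = -94/3 (n = -3*(-4*⅙ - 2)² - 10 = -3*(-⅔ - 2)² - 10 = -3*(-8/3)² - 10 = -3*64/9 - 10 = -64/3 - 10 = -94/3 ≈ -31.333)
L(Z, p) = 6 - Z/644 (L(Z, p) = 6 + Z/(-644) = 6 + Z*(-1/644) = 6 - Z/644)
C - L(n, 342) = 485612 - (6 - 1/644*(-94/3)) = 485612 - (6 + 47/966) = 485612 - 1*5843/966 = 485612 - 5843/966 = 469095349/966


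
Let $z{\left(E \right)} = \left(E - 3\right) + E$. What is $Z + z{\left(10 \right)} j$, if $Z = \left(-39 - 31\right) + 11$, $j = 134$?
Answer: $2219$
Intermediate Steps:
$z{\left(E \right)} = -3 + 2 E$ ($z{\left(E \right)} = \left(-3 + E\right) + E = -3 + 2 E$)
$Z = -59$ ($Z = -70 + 11 = -59$)
$Z + z{\left(10 \right)} j = -59 + \left(-3 + 2 \cdot 10\right) 134 = -59 + \left(-3 + 20\right) 134 = -59 + 17 \cdot 134 = -59 + 2278 = 2219$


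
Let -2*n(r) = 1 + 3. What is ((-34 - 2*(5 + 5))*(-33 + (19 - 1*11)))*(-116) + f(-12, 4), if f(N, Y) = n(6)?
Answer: -156602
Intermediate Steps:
n(r) = -2 (n(r) = -(1 + 3)/2 = -1/2*4 = -2)
f(N, Y) = -2
((-34 - 2*(5 + 5))*(-33 + (19 - 1*11)))*(-116) + f(-12, 4) = ((-34 - 2*(5 + 5))*(-33 + (19 - 1*11)))*(-116) - 2 = ((-34 - 2*10)*(-33 + (19 - 11)))*(-116) - 2 = ((-34 - 20)*(-33 + 8))*(-116) - 2 = -54*(-25)*(-116) - 2 = 1350*(-116) - 2 = -156600 - 2 = -156602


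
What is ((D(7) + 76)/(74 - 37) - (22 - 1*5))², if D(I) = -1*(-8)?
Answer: 297025/1369 ≈ 216.96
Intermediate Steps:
D(I) = 8
((D(7) + 76)/(74 - 37) - (22 - 1*5))² = ((8 + 76)/(74 - 37) - (22 - 1*5))² = (84/37 - (22 - 5))² = (84*(1/37) - 1*17)² = (84/37 - 17)² = (-545/37)² = 297025/1369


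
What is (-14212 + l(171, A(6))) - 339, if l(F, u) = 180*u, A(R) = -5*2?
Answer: -16351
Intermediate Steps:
A(R) = -10
(-14212 + l(171, A(6))) - 339 = (-14212 + 180*(-10)) - 339 = (-14212 - 1800) - 339 = -16012 - 339 = -16351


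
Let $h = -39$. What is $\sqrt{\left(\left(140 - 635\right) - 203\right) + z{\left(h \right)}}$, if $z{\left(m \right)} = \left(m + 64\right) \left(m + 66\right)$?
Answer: $i \sqrt{23} \approx 4.7958 i$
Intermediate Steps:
$z{\left(m \right)} = \left(64 + m\right) \left(66 + m\right)$
$\sqrt{\left(\left(140 - 635\right) - 203\right) + z{\left(h \right)}} = \sqrt{\left(\left(140 - 635\right) - 203\right) + \left(4224 + \left(-39\right)^{2} + 130 \left(-39\right)\right)} = \sqrt{\left(-495 - 203\right) + \left(4224 + 1521 - 5070\right)} = \sqrt{-698 + 675} = \sqrt{-23} = i \sqrt{23}$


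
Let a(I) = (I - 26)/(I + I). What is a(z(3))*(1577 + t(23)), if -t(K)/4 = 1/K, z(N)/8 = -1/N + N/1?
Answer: -253869/1472 ≈ -172.47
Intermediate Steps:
z(N) = -8/N + 8*N (z(N) = 8*(-1/N + N/1) = 8*(-1/N + N*1) = 8*(-1/N + N) = 8*(N - 1/N) = -8/N + 8*N)
a(I) = (-26 + I)/(2*I) (a(I) = (-26 + I)/((2*I)) = (-26 + I)*(1/(2*I)) = (-26 + I)/(2*I))
t(K) = -4/K
a(z(3))*(1577 + t(23)) = ((-26 + (-8/3 + 8*3))/(2*(-8/3 + 8*3)))*(1577 - 4/23) = ((-26 + (-8*1/3 + 24))/(2*(-8*1/3 + 24)))*(1577 - 4*1/23) = ((-26 + (-8/3 + 24))/(2*(-8/3 + 24)))*(1577 - 4/23) = ((-26 + 64/3)/(2*(64/3)))*(36267/23) = ((1/2)*(3/64)*(-14/3))*(36267/23) = -7/64*36267/23 = -253869/1472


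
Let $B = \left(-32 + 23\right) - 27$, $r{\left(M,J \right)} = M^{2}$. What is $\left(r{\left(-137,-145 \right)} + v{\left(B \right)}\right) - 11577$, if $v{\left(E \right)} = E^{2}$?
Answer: $8488$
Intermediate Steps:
$B = -36$ ($B = -9 - 27 = -36$)
$\left(r{\left(-137,-145 \right)} + v{\left(B \right)}\right) - 11577 = \left(\left(-137\right)^{2} + \left(-36\right)^{2}\right) - 11577 = \left(18769 + 1296\right) - 11577 = 20065 - 11577 = 8488$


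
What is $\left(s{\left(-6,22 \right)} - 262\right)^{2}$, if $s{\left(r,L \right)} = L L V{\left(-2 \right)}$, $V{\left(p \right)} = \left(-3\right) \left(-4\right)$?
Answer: $30758116$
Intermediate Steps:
$V{\left(p \right)} = 12$
$s{\left(r,L \right)} = 12 L^{2}$ ($s{\left(r,L \right)} = L L 12 = L^{2} \cdot 12 = 12 L^{2}$)
$\left(s{\left(-6,22 \right)} - 262\right)^{2} = \left(12 \cdot 22^{2} - 262\right)^{2} = \left(12 \cdot 484 - 262\right)^{2} = \left(5808 - 262\right)^{2} = 5546^{2} = 30758116$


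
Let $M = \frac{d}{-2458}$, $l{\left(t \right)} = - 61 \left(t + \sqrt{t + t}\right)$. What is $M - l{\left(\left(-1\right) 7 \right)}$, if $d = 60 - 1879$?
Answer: $- \frac{1047747}{2458} + 61 i \sqrt{14} \approx -426.26 + 228.24 i$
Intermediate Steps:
$d = -1819$ ($d = 60 - 1879 = -1819$)
$l{\left(t \right)} = - 61 t - 61 \sqrt{2} \sqrt{t}$ ($l{\left(t \right)} = - 61 \left(t + \sqrt{2 t}\right) = - 61 \left(t + \sqrt{2} \sqrt{t}\right) = - 61 t - 61 \sqrt{2} \sqrt{t}$)
$M = \frac{1819}{2458}$ ($M = - \frac{1819}{-2458} = \left(-1819\right) \left(- \frac{1}{2458}\right) = \frac{1819}{2458} \approx 0.74003$)
$M - l{\left(\left(-1\right) 7 \right)} = \frac{1819}{2458} - \left(- 61 \left(\left(-1\right) 7\right) - 61 \sqrt{2} \sqrt{\left(-1\right) 7}\right) = \frac{1819}{2458} - \left(\left(-61\right) \left(-7\right) - 61 \sqrt{2} \sqrt{-7}\right) = \frac{1819}{2458} - \left(427 - 61 \sqrt{2} i \sqrt{7}\right) = \frac{1819}{2458} - \left(427 - 61 i \sqrt{14}\right) = - \frac{1047747}{2458} + 61 i \sqrt{14}$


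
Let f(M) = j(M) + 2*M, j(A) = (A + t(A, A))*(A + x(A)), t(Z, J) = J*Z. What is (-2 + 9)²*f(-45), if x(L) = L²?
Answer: 192095190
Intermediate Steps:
j(A) = (A + A²)² (j(A) = (A + A*A)*(A + A²) = (A + A²)*(A + A²) = (A + A²)²)
f(M) = 2*M + M²*(1 + M² + 2*M) (f(M) = M²*(1 + M² + 2*M) + 2*M = 2*M + M²*(1 + M² + 2*M))
(-2 + 9)²*f(-45) = (-2 + 9)²*(-45*(2 - 45 + (-45)³ + 2*(-45)²)) = 7²*(-45*(2 - 45 - 91125 + 2*2025)) = 49*(-45*(2 - 45 - 91125 + 4050)) = 49*(-45*(-87118)) = 49*3920310 = 192095190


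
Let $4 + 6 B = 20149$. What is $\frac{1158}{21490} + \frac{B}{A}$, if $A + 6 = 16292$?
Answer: $\frac{5353639}{20587420} \approx 0.26004$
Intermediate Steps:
$B = \frac{6715}{2}$ ($B = - \frac{2}{3} + \frac{1}{6} \cdot 20149 = - \frac{2}{3} + \frac{20149}{6} = \frac{6715}{2} \approx 3357.5$)
$A = 16286$ ($A = -6 + 16292 = 16286$)
$\frac{1158}{21490} + \frac{B}{A} = \frac{1158}{21490} + \frac{6715}{2 \cdot 16286} = 1158 \cdot \frac{1}{21490} + \frac{6715}{2} \cdot \frac{1}{16286} = \frac{579}{10745} + \frac{395}{1916} = \frac{5353639}{20587420}$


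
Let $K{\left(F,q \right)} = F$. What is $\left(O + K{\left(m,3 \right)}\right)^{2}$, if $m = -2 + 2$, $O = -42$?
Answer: $1764$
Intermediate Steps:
$m = 0$
$\left(O + K{\left(m,3 \right)}\right)^{2} = \left(-42 + 0\right)^{2} = \left(-42\right)^{2} = 1764$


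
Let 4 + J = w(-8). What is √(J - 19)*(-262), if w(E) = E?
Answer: -262*I*√31 ≈ -1458.8*I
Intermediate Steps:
J = -12 (J = -4 - 8 = -12)
√(J - 19)*(-262) = √(-12 - 19)*(-262) = √(-31)*(-262) = (I*√31)*(-262) = -262*I*√31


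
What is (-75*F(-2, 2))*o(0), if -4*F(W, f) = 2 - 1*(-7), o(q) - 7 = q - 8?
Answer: -675/4 ≈ -168.75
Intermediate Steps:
o(q) = -1 + q (o(q) = 7 + (q - 8) = 7 + (-8 + q) = -1 + q)
F(W, f) = -9/4 (F(W, f) = -(2 - 1*(-7))/4 = -(2 + 7)/4 = -¼*9 = -9/4)
(-75*F(-2, 2))*o(0) = (-75*(-9/4))*(-1 + 0) = (675/4)*(-1) = -675/4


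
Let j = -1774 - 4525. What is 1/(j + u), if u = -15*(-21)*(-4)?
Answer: -1/7559 ≈ -0.00013229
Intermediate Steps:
j = -6299
u = -1260 (u = 315*(-4) = -1260)
1/(j + u) = 1/(-6299 - 1260) = 1/(-7559) = -1/7559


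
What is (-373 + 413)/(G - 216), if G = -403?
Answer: -40/619 ≈ -0.064620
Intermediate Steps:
(-373 + 413)/(G - 216) = (-373 + 413)/(-403 - 216) = 40/(-619) = 40*(-1/619) = -40/619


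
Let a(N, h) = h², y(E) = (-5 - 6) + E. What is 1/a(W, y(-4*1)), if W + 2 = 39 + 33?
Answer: 1/225 ≈ 0.0044444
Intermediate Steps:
y(E) = -11 + E
W = 70 (W = -2 + (39 + 33) = -2 + 72 = 70)
1/a(W, y(-4*1)) = 1/((-11 - 4*1)²) = 1/((-11 - 4)²) = 1/((-15)²) = 1/225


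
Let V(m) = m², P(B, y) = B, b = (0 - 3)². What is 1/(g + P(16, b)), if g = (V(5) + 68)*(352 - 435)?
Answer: -1/7703 ≈ -0.00012982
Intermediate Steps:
b = 9 (b = (-3)² = 9)
g = -7719 (g = (5² + 68)*(352 - 435) = (25 + 68)*(-83) = 93*(-83) = -7719)
1/(g + P(16, b)) = 1/(-7719 + 16) = 1/(-7703) = -1/7703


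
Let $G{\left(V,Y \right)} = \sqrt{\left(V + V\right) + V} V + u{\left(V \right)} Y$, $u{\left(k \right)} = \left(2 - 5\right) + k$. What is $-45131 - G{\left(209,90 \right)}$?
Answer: $-63671 - 209 \sqrt{627} \approx -68904.0$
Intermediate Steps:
$u{\left(k \right)} = -3 + k$
$G{\left(V,Y \right)} = Y \left(-3 + V\right) + \sqrt{3} V^{\frac{3}{2}}$ ($G{\left(V,Y \right)} = \sqrt{\left(V + V\right) + V} V + \left(-3 + V\right) Y = \sqrt{2 V + V} V + Y \left(-3 + V\right) = \sqrt{3 V} V + Y \left(-3 + V\right) = \sqrt{3} \sqrt{V} V + Y \left(-3 + V\right) = \sqrt{3} V^{\frac{3}{2}} + Y \left(-3 + V\right) = Y \left(-3 + V\right) + \sqrt{3} V^{\frac{3}{2}}$)
$-45131 - G{\left(209,90 \right)} = -45131 - \left(90 \left(-3 + 209\right) + \sqrt{3} \cdot 209^{\frac{3}{2}}\right) = -45131 - \left(90 \cdot 206 + \sqrt{3} \cdot 209 \sqrt{209}\right) = -45131 - \left(18540 + 209 \sqrt{627}\right) = -63671 - 209 \sqrt{627}$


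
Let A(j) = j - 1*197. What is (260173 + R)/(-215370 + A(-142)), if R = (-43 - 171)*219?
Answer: -213307/215709 ≈ -0.98886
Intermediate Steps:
A(j) = -197 + j (A(j) = j - 197 = -197 + j)
R = -46866 (R = -214*219 = -46866)
(260173 + R)/(-215370 + A(-142)) = (260173 - 46866)/(-215370 + (-197 - 142)) = 213307/(-215370 - 339) = 213307/(-215709) = 213307*(-1/215709) = -213307/215709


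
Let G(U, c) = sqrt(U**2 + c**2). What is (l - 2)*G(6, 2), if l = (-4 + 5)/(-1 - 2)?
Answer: -14*sqrt(10)/3 ≈ -14.757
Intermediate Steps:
l = -1/3 (l = 1/(-3) = 1*(-1/3) = -1/3 ≈ -0.33333)
(l - 2)*G(6, 2) = (-1/3 - 2)*sqrt(6**2 + 2**2) = -7*sqrt(36 + 4)/3 = -14*sqrt(10)/3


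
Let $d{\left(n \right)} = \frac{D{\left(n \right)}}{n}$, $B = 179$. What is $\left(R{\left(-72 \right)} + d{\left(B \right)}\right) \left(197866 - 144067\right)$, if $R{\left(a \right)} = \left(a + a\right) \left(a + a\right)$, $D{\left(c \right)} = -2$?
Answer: $\frac{199688007858}{179} \approx 1.1156 \cdot 10^{9}$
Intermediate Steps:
$R{\left(a \right)} = 4 a^{2}$ ($R{\left(a \right)} = 2 a 2 a = 4 a^{2}$)
$d{\left(n \right)} = - \frac{2}{n}$
$\left(R{\left(-72 \right)} + d{\left(B \right)}\right) \left(197866 - 144067\right) = \left(4 \left(-72\right)^{2} - \frac{2}{179}\right) \left(197866 - 144067\right) = \left(4 \cdot 5184 - \frac{2}{179}\right) 53799 = \left(20736 - \frac{2}{179}\right) 53799 = \frac{3711742}{179} \cdot 53799 = \frac{199688007858}{179}$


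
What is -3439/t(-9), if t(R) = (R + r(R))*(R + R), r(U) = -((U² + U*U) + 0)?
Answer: -181/162 ≈ -1.1173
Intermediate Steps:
r(U) = -2*U² (r(U) = -((U² + U²) + 0) = -(2*U² + 0) = -2*U²)
t(R) = 2*R*(R - 2*R²) (t(R) = (R - 2*R²)*(R + R) = (R - 2*R²)*(2*R) = 2*R*(R - 2*R²))
-3439/t(-9) = -3439*1/(81*(2 - 4*(-9))) = -3439*1/(81*(2 + 36)) = -3439/(81*38) = -3439/3078 = -3439*1/3078 = -181/162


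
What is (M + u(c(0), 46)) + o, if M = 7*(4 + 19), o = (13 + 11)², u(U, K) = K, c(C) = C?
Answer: 783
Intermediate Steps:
o = 576 (o = 24² = 576)
M = 161 (M = 7*23 = 161)
(M + u(c(0), 46)) + o = (161 + 46) + 576 = 207 + 576 = 783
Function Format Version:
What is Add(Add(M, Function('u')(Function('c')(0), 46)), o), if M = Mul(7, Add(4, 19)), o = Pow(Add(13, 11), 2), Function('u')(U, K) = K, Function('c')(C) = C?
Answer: 783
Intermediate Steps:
o = 576 (o = Pow(24, 2) = 576)
M = 161 (M = Mul(7, 23) = 161)
Add(Add(M, Function('u')(Function('c')(0), 46)), o) = Add(Add(161, 46), 576) = Add(207, 576) = 783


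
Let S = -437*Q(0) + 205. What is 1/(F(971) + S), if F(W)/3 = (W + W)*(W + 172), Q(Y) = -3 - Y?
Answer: 1/6660634 ≈ 1.5014e-7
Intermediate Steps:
F(W) = 6*W*(172 + W) (F(W) = 3*((W + W)*(W + 172)) = 3*((2*W)*(172 + W)) = 3*(2*W*(172 + W)) = 6*W*(172 + W))
S = 1516 (S = -437*(-3 - 1*0) + 205 = -437*(-3 + 0) + 205 = -437*(-3) + 205 = 1311 + 205 = 1516)
1/(F(971) + S) = 1/(6*971*(172 + 971) + 1516) = 1/(6*971*1143 + 1516) = 1/(6659118 + 1516) = 1/6660634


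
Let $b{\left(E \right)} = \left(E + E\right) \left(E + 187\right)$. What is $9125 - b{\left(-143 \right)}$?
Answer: $21709$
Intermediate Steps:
$b{\left(E \right)} = 2 E \left(187 + E\right)$
$9125 - b{\left(-143 \right)} = 9125 - 2 \left(-143\right) \left(187 - 143\right) = 9125 - 2 \left(-143\right) 44 = 9125 - -12584 = 9125 + 12584 = 21709$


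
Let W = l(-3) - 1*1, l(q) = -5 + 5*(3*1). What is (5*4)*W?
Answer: 180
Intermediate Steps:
l(q) = 10 (l(q) = -5 + 5*3 = -5 + 15 = 10)
W = 9 (W = 10 - 1*1 = 10 - 1 = 9)
(5*4)*W = (5*4)*9 = 20*9 = 180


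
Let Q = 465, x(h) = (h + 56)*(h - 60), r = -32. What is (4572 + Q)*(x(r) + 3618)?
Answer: 7102170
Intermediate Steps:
x(h) = (-60 + h)*(56 + h) (x(h) = (56 + h)*(-60 + h) = (-60 + h)*(56 + h))
(4572 + Q)*(x(r) + 3618) = (4572 + 465)*((-3360 + (-32)**2 - 4*(-32)) + 3618) = 5037*((-3360 + 1024 + 128) + 3618) = 5037*(-2208 + 3618) = 5037*1410 = 7102170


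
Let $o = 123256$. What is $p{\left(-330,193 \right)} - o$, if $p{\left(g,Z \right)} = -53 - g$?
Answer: $-122979$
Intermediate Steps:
$p{\left(-330,193 \right)} - o = \left(-53 - -330\right) - 123256 = \left(-53 + 330\right) - 123256 = 277 - 123256 = -122979$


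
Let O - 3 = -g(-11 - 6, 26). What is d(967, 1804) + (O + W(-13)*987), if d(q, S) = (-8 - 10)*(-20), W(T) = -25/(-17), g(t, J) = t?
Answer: 31135/17 ≈ 1831.5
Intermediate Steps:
O = 20 (O = 3 - (-11 - 6) = 3 - 1*(-17) = 3 + 17 = 20)
W(T) = 25/17 (W(T) = -25*(-1/17) = 25/17)
d(q, S) = 360 (d(q, S) = -18*(-20) = 360)
d(967, 1804) + (O + W(-13)*987) = 360 + (20 + (25/17)*987) = 360 + (20 + 24675/17) = 360 + 25015/17 = 31135/17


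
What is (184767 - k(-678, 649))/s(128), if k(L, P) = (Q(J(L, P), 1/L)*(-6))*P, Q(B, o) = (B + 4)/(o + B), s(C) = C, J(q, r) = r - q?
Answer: 169749809427/115162240 ≈ 1474.0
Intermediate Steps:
Q(B, o) = (4 + B)/(B + o)
k(L, P) = -6*P*(4 + P - L)/(P + 1/L - L) (k(L, P) = (((4 + (P - L))/((P - L) + 1/L))*(-6))*P = (((4 + P - L)/(P + 1/L - L))*(-6))*P = (-6*(4 + P - L)/(P + 1/L - L))*P = -6*P*(4 + P - L)/(P + 1/L - L))
(184767 - k(-678, 649))/s(128) = (184767 - (-6)*(-678)*649*(4 + 649 - 1*(-678))/(1 - 1*(-678)*(-678 - 1*649)))/128 = (184767 - (-6)*(-678)*649*(4 + 649 + 678)/(1 - 1*(-678)*(-678 - 649)))*(1/128) = (184767 - (-6)*(-678)*649*1331/(1 - 1*(-678)*(-1327)))*(1/128) = (184767 - (-6)*(-678)*649*1331/(1 - 899706))*(1/128) = (184767 - (-6)*(-678)*649*1331/(-899705))*(1/128) = (184767 - (-6)*(-678)*649*(-1)*1331/899705)*(1/128) = (184767 - 1*(-3514015692/899705))*(1/128) = (184767 + 3514015692/899705)*(1/128) = (169749809427/899705)*(1/128) = 169749809427/115162240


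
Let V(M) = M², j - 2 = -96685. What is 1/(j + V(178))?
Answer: -1/64999 ≈ -1.5385e-5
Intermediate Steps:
j = -96683 (j = 2 - 96685 = -96683)
1/(j + V(178)) = 1/(-96683 + 178²) = 1/(-96683 + 31684) = 1/(-64999) = -1/64999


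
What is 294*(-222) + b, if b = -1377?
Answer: -66645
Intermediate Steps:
294*(-222) + b = 294*(-222) - 1377 = -65268 - 1377 = -66645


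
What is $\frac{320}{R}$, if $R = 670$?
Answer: $\frac{32}{67} \approx 0.47761$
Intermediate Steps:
$\frac{320}{R} = \frac{320}{670} = 320 \cdot \frac{1}{670} = \frac{32}{67}$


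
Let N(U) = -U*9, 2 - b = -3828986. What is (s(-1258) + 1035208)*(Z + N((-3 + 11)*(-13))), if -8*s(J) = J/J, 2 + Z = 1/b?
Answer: 29617502631020759/30631904 ≈ 9.6688e+8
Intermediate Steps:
b = 3828988 (b = 2 - 1*(-3828986) = 2 + 3828986 = 3828988)
Z = -7657975/3828988 (Z = -2 + 1/3828988 = -7657975/3828988 ≈ -2.0000)
N(U) = -9*U
s(J) = -1/8 (s(J) = -J/(8*J) = -1/8*1 = -1/8)
(s(-1258) + 1035208)*(Z + N((-3 + 11)*(-13))) = (-1/8 + 1035208)*(-7657975/3828988 - 9*(-3 + 11)*(-13)) = 8281663*(-7657975/3828988 - 72*(-13))/8 = 8281663*(-7657975/3828988 - 9*(-104))/8 = 8281663*(-7657975/3828988 + 936)/8 = (8281663/8)*(3576274793/3828988) = 29617502631020759/30631904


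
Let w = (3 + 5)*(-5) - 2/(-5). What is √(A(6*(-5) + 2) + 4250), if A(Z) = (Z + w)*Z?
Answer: √153570/5 ≈ 78.376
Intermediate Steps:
w = -198/5 (w = 8*(-5) - 2*(-⅕) = -40 + ⅖ = -198/5 ≈ -39.600)
A(Z) = Z*(-198/5 + Z) (A(Z) = (Z - 198/5)*Z = (-198/5 + Z)*Z = Z*(-198/5 + Z))
√(A(6*(-5) + 2) + 4250) = √((6*(-5) + 2)*(-198 + 5*(6*(-5) + 2))/5 + 4250) = √((-30 + 2)*(-198 + 5*(-30 + 2))/5 + 4250) = √((⅕)*(-28)*(-198 + 5*(-28)) + 4250) = √((⅕)*(-28)*(-198 - 140) + 4250) = √((⅕)*(-28)*(-338) + 4250) = √(9464/5 + 4250) = √(30714/5) = √153570/5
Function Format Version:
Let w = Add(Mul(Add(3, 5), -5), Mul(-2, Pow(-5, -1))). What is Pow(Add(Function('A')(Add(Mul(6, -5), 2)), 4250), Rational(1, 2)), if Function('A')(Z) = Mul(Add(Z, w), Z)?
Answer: Mul(Rational(1, 5), Pow(153570, Rational(1, 2))) ≈ 78.376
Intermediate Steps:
w = Rational(-198, 5) (w = Add(Mul(8, -5), Mul(-2, Rational(-1, 5))) = Add(-40, Rational(2, 5)) = Rational(-198, 5) ≈ -39.600)
Function('A')(Z) = Mul(Z, Add(Rational(-198, 5), Z)) (Function('A')(Z) = Mul(Add(Z, Rational(-198, 5)), Z) = Mul(Add(Rational(-198, 5), Z), Z) = Mul(Z, Add(Rational(-198, 5), Z)))
Pow(Add(Function('A')(Add(Mul(6, -5), 2)), 4250), Rational(1, 2)) = Pow(Add(Mul(Rational(1, 5), Add(Mul(6, -5), 2), Add(-198, Mul(5, Add(Mul(6, -5), 2)))), 4250), Rational(1, 2)) = Pow(Add(Mul(Rational(1, 5), Add(-30, 2), Add(-198, Mul(5, Add(-30, 2)))), 4250), Rational(1, 2)) = Pow(Add(Mul(Rational(1, 5), -28, Add(-198, Mul(5, -28))), 4250), Rational(1, 2)) = Pow(Add(Mul(Rational(1, 5), -28, Add(-198, -140)), 4250), Rational(1, 2)) = Pow(Add(Mul(Rational(1, 5), -28, -338), 4250), Rational(1, 2)) = Pow(Add(Rational(9464, 5), 4250), Rational(1, 2)) = Pow(Rational(30714, 5), Rational(1, 2)) = Mul(Rational(1, 5), Pow(153570, Rational(1, 2)))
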